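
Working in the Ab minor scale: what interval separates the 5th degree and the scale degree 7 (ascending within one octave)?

Ab natural minor: Ab Bb Cb Db Eb Fb Gb.
That puts Eb below Gb.
From Eb to Gb: 3 semitones over a third = minor.

minor 3rd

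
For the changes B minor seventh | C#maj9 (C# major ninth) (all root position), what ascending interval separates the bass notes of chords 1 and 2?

The roots are B and C#.
Counting 2 letters and 2 half steps from B gives a major second.

major second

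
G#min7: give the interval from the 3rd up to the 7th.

The chord tones of G#m7 are G#-B-D#-F#.
That puts B below F#.
Counting 5 letters and 7 half steps from B gives a perfect fifth.

perfect fifth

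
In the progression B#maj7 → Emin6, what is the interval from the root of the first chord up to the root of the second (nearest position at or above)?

d4

B#maj7 has B# as its root, and Emin6 has E as its root.
4 letter names make it a fourth; at 4 semitones (a half step narrower than perfect) the quality is diminished.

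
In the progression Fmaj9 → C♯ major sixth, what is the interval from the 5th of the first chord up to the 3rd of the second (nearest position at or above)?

A3

The 5th of Fmaj9 is C; the 3rd of C♯ major sixth is E♯.
From C to E♯: 5 semitones over a third = augmented.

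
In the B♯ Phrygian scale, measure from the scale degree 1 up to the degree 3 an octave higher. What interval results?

m10

B♯ phrygian: B♯ C♯ D♯ E♯ F𝄪 G♯ A♯.
Scale degree 1 = B♯; degree 3 (up an octave) = D♯.
10 letter names make it a tenth; at 15 semitones (a half step narrower than major) the quality is minor.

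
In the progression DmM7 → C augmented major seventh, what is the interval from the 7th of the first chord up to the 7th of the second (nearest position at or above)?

minor 7th

DmM7 has C♯ as its 7th, and C augmented major seventh has B as its 7th.
C♯ up to B is 10 semitones, a half step narrower than a major seventh, so the interval is minor.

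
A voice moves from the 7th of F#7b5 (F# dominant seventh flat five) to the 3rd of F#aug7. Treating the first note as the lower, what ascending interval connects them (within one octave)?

A4

F#7b5 (F# dominant seventh flat five) has E as its 7th, and F#aug7 has A# as its 3rd.
4 letter names make it a fourth; at 6 semitones (a half step wider than perfect) the quality is augmented.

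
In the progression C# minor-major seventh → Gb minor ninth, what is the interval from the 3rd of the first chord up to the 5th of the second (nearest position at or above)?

diminished seventh

The 3rd of C# minor-major seventh is E; the 5th of Gb minor ninth is Db.
E up to Db is 9 semitones, a whole step narrower than a major seventh, so the interval is diminished.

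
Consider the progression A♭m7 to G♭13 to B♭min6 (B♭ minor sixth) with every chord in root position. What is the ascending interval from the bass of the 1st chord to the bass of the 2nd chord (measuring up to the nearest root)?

minor seventh

The roots are A♭ and G♭.
From A♭ to G♭: 10 semitones over a seventh = minor.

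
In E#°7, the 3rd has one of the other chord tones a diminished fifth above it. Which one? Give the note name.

D

E#°7: E#–G#–B–D.
The 3rd is G#. A diminished fifth above G# is D.
D is the chord's 7th.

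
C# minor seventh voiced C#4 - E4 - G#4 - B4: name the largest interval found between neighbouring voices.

major third

Adjacent intervals: C#4→E4 = minor third; E4→G#4 = major third; G#4→B4 = minor third.
The largest is E4 to G#4, a major third (4 semitones).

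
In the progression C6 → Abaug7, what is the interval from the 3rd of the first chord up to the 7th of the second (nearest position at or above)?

The 3rd of C6 is E; the 7th of Abaug7 is Gb.
From E to Gb: 2 semitones over a third = diminished.

diminished third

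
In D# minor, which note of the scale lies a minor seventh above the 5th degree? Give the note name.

G#

The scale is D# E# F# G# A# B C#.
The 5th degree is A#; a minor seventh above that is G# — scale degree 4.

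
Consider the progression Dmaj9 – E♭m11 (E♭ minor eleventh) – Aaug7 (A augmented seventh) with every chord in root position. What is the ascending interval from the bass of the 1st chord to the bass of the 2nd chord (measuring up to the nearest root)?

m2

The roots are D and E♭.
From D to E♭: 1 semitone over a second = minor.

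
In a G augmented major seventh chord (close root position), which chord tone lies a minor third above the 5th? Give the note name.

F#

G+maj7 is spelled G, B, D#, F#.
The 5th is D#. A minor third above D# is F#.
F# is the chord's 7th.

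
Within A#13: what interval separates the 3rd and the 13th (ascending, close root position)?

perfect 11th

The chord tones of A#13 are A#-C##-E#-G#-B#-F##.
3rd = C##; 13th = F##.
C## up to F## spans 11 letter names and 17 semitones — a perfect eleventh.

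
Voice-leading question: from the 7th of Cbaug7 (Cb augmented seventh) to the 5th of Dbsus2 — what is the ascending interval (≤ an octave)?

Cbaug7 (Cb augmented seventh) has Bbb as its 7th, and Dbsus2 has Ab as its 5th.
Bbb up to Ab spans 7 letter names and 11 semitones — a major seventh.

major seventh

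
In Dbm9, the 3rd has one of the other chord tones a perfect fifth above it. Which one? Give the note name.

Cb

Db minor ninth: Db–Fb–Ab–Cb–Eb.
The 3rd is Fb. A perfect fifth above Fb is Cb.
Cb is the chord's 7th.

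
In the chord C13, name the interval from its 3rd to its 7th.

diminished fifth

Spelling the chord: C, E, G, B♭, D, A.
So we need the interval from E up to B♭.
5 letter names make it a fifth; at 6 semitones (a half step narrower than perfect) the quality is diminished.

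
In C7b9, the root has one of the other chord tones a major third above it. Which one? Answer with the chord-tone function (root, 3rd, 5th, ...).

C7b9 (C dominant seventh flat nine) is spelled C, E, G, B♭, D♭.
The root is C. A major third above C is E.
E is the chord's 3rd.

3rd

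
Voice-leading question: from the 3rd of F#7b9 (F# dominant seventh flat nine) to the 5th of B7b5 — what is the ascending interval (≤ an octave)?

F#7b9 (F# dominant seventh flat nine) has A# as its 3rd, and B7b5 has F as its 5th.
6 letter names make it a sixth; at 7 semitones (a whole step narrower than major) the quality is diminished.

diminished sixth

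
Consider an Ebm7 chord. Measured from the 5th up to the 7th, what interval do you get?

minor third

Spelling the chord: Eb–Gb–Bb–Db.
So we need the interval from Bb up to Db.
From Bb to Db: 3 semitones over a third = minor.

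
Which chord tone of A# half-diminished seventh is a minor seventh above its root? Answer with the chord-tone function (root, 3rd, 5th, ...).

7th

A#ø7 is spelled A#–C#–E–G#.
The root is A#. A minor seventh above A# is G#.
G# is the chord's 7th.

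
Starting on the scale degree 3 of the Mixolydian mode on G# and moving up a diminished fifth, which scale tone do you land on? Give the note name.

F#

The scale is G# A# B# C# D# E# F#.
The scale degree 3 is B#; a diminished fifth above that is F# — scale degree 7.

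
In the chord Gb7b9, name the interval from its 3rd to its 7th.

d5

The chord tones of Gb7b9 are Gb–Bb–Db–Fb–Abb.
3rd = Bb; 7th = Fb.
5 letter names make it a fifth; at 6 semitones (a half step narrower than perfect) the quality is diminished.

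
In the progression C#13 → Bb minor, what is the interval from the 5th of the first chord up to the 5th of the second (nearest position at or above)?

The 5th of C#13 is G#; the 5th of Bb minor is F.
G# up to F is 9 semitones, a whole step narrower than a major seventh, so the interval is diminished.

diminished seventh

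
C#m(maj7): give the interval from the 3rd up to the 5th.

Spelling the chord: C# E G# B#.
So we need the interval from E up to G#.
Counting 3 letters and 4 half steps from E gives a major third.

major 3rd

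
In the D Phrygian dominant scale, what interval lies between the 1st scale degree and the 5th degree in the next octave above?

D phrygian dominant: D Eb F# G A Bb C.
So we need the interval from D up to A.
From D to A is 19 semitones, exactly the perfect twelfth.

perfect twelfth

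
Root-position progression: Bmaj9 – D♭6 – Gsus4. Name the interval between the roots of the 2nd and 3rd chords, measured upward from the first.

augmented fourth

The roots are D♭ and G.
D♭ up to G is 6 semitones, a half step wider than a perfect fourth, so the interval is augmented.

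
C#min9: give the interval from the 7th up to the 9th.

C#m9 is spelled C#-E-G#-B-D#.
The 7th is B and the 9th is D#.
B up to D# spans 3 letter names and 4 semitones — a major third.

major third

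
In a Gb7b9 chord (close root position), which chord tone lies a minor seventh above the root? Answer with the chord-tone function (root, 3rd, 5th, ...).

7th

Gb7b9 is spelled Gb–Bb–Db–Fb–Abb.
The root is Gb. A minor seventh above Gb is Fb.
Fb is the chord's 7th.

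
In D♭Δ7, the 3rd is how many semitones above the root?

Spelling the chord: D♭ F A♭ C.
D♭ to F is a major third: 4 semitones.

4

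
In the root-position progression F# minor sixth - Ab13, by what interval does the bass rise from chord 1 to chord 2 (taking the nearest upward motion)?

The roots are F# and Ab.
3 letter names make it a third; at 2 semitones (a whole step narrower than major) the quality is diminished.

d3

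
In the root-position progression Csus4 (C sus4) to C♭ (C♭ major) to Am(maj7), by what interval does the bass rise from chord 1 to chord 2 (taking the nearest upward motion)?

d8

The roots are C and C♭.
From C to C♭: 11 semitones over an octave = diminished.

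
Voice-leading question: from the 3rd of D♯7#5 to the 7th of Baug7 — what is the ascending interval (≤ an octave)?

diminished third

The 3rd of D♯7#5 is F𝄪; the 7th of Baug7 is A.
F𝄪 up to A is 2 semitones, a whole step narrower than a major third, so the interval is diminished.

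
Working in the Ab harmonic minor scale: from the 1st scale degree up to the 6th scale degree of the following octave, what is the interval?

Spelling the Ab harmonic minor scale: Ab Bb Cb Db Eb Fb G.
1st scale degree = Ab; degree 6 (up an octave) = Fb.
From Ab to Fb: 20 semitones over a thirteenth = minor.

minor thirteenth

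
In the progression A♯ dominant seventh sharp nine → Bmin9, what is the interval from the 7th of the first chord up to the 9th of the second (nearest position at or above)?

A♯ dominant seventh sharp nine has G♯ as its 7th, and Bmin9 has C♯ as its 9th.
G♯ up to C♯ spans 4 letter names and 5 semitones — a perfect fourth.

perfect 4th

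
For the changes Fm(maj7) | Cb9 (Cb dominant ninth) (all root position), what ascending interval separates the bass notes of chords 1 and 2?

The roots are F and Cb.
From F to Cb: 6 semitones over a fifth = diminished.

diminished 5th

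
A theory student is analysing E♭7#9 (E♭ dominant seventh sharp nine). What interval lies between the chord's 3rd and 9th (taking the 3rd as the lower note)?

major seventh

E♭7#9: E♭ G B♭ D♭ F♯.
So we need the interval from G up to F♯.
Counting 7 letters and 11 half steps from G gives a major seventh.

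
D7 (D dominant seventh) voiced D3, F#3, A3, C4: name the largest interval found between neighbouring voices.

major 3rd

Adjacent intervals: D3→F#3 = major third; F#3→A3 = minor third; A3→C4 = minor third.
The largest is D3 to F#3, a major third (4 semitones).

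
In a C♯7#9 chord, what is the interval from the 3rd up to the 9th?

major 7th

C♯7#9 (C♯ dominant seventh sharp nine): C♯-E♯-G♯-B-D𝄪.
So we need the interval from E♯ up to D𝄪.
E♯ up to D𝄪 spans 7 letter names and 11 semitones — a major seventh.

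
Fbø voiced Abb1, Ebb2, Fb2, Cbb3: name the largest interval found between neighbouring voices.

perfect fifth

Adjacent intervals: Abb1→Ebb2 = perfect fifth; Ebb2→Fb2 = major second; Fb2→Cbb3 = diminished fifth.
The largest is Abb1 to Ebb2, a perfect fifth (7 semitones).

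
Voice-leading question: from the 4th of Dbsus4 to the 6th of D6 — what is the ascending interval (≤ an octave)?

The 4th of Dbsus4 is Gb; the 6th of D6 is B.
From Gb to B: 5 semitones over a third = augmented.

augmented third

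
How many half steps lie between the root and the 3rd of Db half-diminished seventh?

3

Dbø (Db half-diminished seventh): Db, Fb, Abb, Cb.
Db to Fb is a minor third: 3 semitones.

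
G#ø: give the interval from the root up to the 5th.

diminished 5th

The chord tones of G#m7b5 (G# half-diminished seventh) are G#–B–D–F#.
So we need the interval from G# up to D.
From G# to D: 6 semitones over a fifth = diminished.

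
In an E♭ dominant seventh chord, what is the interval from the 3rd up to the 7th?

diminished fifth

The chord tones of E♭ dominant seventh are E♭–G–B♭–D♭.
3rd = G; 7th = D♭.
From G to D♭: 6 semitones over a fifth = diminished.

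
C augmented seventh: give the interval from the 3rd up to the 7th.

diminished 5th

Spelling the chord: C-E-G#-Bb.
So we need the interval from E up to Bb.
5 letter names make it a fifth; at 6 semitones (a half step narrower than perfect) the quality is diminished.
This 3–7 tritone is the characteristic tension at the heart of the dominant sound.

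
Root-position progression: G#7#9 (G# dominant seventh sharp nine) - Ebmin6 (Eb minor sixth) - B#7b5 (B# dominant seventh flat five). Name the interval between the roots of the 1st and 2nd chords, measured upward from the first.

diminished sixth

The roots are G# and Eb.
6 letter names make it a sixth; at 7 semitones (a whole step narrower than major) the quality is diminished.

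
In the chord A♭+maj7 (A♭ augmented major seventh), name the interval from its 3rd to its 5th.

A♭maj7#5 (A♭ augmented major seventh) is spelled A♭–C–E–G.
So we need the interval from C up to E.
From C to E is 4 semitones, exactly the major third.

major third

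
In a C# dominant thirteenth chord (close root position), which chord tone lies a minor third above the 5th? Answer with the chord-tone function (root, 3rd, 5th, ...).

7th

C#13: C# E# G# B D# A#.
The 5th is G#. A minor third above G# is B.
B is the chord's 7th.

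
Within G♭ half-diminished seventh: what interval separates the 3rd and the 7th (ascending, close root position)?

The chord tones of G♭ø7 (G♭ half-diminished seventh) are G♭, B𝄫, D𝄫, F♭.
The 3rd is B𝄫 and the 7th is F♭.
From B𝄫 to F♭ is 7 semitones, exactly the perfect fifth.

perfect fifth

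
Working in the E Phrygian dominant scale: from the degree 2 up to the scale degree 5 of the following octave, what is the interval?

Spelling the E Phrygian dominant scale: E F G# A B C D.
That puts F below B.
From F to B: 18 semitones over an eleventh = augmented.

augmented eleventh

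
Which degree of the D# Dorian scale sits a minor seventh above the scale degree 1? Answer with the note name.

The scale is D# E# F# G# A# B# C#.
The scale degree 1 is D#; a minor seventh above that is C# — scale degree 7.

C#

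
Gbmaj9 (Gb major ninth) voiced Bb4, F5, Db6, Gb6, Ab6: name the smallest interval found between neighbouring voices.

major second

Adjacent intervals: Bb4→F5 = perfect fifth; F5→Db6 = minor sixth; Db6→Gb6 = perfect fourth; Gb6→Ab6 = major second.
The smallest is Gb6 to Ab6, a major second (2 semitones).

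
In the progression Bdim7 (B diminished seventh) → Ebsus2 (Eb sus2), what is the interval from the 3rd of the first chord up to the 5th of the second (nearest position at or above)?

The 3rd of Bdim7 (B diminished seventh) is D; the 5th of Ebsus2 (Eb sus2) is Bb.
From D to Bb: 8 semitones over a sixth = minor.

m6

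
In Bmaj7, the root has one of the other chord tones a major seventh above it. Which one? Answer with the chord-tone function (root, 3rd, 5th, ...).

The chord tones of BΔ7 (B major seventh) are B, D♯, F♯, A♯.
The root is B. A major seventh above B is A♯.
A♯ is the chord's 7th.

7th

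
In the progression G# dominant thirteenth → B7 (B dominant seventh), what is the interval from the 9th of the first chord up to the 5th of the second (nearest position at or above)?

minor sixth

The 9th of G# dominant thirteenth is A#; the 5th of B7 (B dominant seventh) is F#.
A# up to F# is 8 semitones, a half step narrower than a major sixth, so the interval is minor.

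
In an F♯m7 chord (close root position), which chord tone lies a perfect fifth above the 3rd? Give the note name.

E

F♯m7 is spelled F♯, A, C♯, E.
The 3rd is A. A perfect fifth above A is E.
E is the chord's 7th.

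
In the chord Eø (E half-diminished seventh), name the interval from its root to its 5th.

Spelling the chord: E G Bb D.
That puts E below Bb.
5 letter names make it a fifth; at 6 semitones (a half step narrower than perfect) the quality is diminished.

d5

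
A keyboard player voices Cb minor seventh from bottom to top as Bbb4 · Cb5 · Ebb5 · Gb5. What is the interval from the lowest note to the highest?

The outer voices are Bbb4 and Gb5.
Counting 6 letters and 9 half steps from Bbb gives a major sixth.

major 6th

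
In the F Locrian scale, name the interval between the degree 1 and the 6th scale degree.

minor 6th

The scale runs F Gb Ab Bb Cb Db Eb.
So we need the interval from F up to Db.
6 letter names make it a sixth; at 8 semitones (a half step narrower than major) the quality is minor.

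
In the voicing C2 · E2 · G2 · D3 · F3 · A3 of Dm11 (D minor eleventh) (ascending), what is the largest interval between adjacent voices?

P5

Adjacent intervals: C2→E2 = major third; E2→G2 = minor third; G2→D3 = perfect fifth; D3→F3 = minor third; F3→A3 = major third.
The largest is G2 to D3, a perfect fifth (7 semitones).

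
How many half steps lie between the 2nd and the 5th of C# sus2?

5

C#sus2 (C# sus2) is spelled C# D# G#.
D# to G# is a perfect fourth: 5 semitones.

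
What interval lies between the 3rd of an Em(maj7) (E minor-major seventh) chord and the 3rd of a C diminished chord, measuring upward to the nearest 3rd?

minor sixth

Em(maj7) (E minor-major seventh) has G as its 3rd, and C diminished has Eb as its 3rd.
6 letter names make it a sixth; at 8 semitones (a half step narrower than major) the quality is minor.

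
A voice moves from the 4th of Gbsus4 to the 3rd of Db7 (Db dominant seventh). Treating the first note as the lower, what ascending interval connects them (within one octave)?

The 4th of Gbsus4 is Cb; the 3rd of Db7 (Db dominant seventh) is F.
4 letter names make it a fourth; at 6 semitones (a half step wider than perfect) the quality is augmented.

augmented 4th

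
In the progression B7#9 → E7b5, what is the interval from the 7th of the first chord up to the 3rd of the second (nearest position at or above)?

The 7th of B7#9 is A; the 3rd of E7b5 is G#.
From A to G# is 11 semitones, exactly the major seventh.

major seventh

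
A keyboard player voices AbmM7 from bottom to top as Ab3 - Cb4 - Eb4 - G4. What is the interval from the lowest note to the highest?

major seventh

The outer voices are Ab3 and G4.
Counting 7 letters and 11 half steps from Ab gives a major seventh.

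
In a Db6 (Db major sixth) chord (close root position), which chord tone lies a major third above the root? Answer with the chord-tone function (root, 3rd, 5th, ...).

3rd

Spelling the chord: Db, F, Ab, Bb.
The root is Db. A major third above Db is F.
F is the chord's 3rd.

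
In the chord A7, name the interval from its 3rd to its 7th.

Spelling the chord: A-C#-E-G.
3rd = C#; 7th = G.
5 letter names make it a fifth; at 6 semitones (a half step narrower than perfect) the quality is diminished.
That tritone between 3rd and 7th is what gives the dominant seventh its pull toward resolution.

diminished fifth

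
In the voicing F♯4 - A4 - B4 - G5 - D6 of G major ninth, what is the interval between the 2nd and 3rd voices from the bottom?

Those voices are A4 and B4.
From A to B is 2 semitones, exactly the major second.

major 2nd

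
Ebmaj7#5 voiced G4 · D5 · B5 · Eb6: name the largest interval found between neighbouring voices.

major sixth

Adjacent intervals: G4→D5 = perfect fifth; D5→B5 = major sixth; B5→Eb6 = diminished fourth.
The largest is D5 to B5, a major sixth (9 semitones).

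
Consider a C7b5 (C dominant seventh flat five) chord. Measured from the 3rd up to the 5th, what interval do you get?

C7b5 (C dominant seventh flat five) is spelled C E G♭ B♭.
The 3rd is E and the 5th is G♭.
3 letter names make it a third; at 2 semitones (a whole step narrower than major) the quality is diminished.

diminished third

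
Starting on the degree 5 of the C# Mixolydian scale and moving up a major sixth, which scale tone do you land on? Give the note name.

The scale is C# D# E# F# G# A# B.
The degree 5 is G#; a major sixth above that is E# — scale degree 3.

E#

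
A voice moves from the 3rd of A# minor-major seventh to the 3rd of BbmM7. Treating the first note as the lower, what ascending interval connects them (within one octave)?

diminished 2nd

The 3rd of A# minor-major seventh is C#; the 3rd of BbmM7 is Db.
C# up to Db is 0 semitones, a whole step narrower than a major second, so the interval is diminished.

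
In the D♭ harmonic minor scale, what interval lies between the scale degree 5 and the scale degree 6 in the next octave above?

m9

The scale runs D♭ E♭ F♭ G♭ A♭ B𝄫 C.
The scale degree 5 is A♭ and the 6th degree (up an octave) is B𝄫.
9 letter names make it a ninth; at 13 semitones (a half step narrower than major) the quality is minor.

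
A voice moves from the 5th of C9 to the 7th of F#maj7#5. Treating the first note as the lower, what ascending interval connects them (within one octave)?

augmented 6th

C9 has G as its 5th, and F#maj7#5 has E# as its 7th.
6 letter names make it a sixth; at 10 semitones (a half step wider than major) the quality is augmented.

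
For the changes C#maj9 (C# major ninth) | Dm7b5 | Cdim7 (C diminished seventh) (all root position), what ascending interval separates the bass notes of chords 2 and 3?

The roots are D and C.
D up to C is 10 semitones, a half step narrower than a major seventh, so the interval is minor.

minor seventh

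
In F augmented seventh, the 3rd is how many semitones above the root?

4

F+7: F A C♯ E♭.
F to A is a major third: 4 semitones.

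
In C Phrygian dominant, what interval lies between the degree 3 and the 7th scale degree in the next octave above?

C phrygian dominant: C D♭ E F G A♭ B♭.
So we need the interval from E up to B♭.
From E to B♭: 18 semitones over a twelfth = diminished.

diminished twelfth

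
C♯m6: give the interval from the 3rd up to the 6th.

augmented fourth

C♯min6: C♯-E-G♯-A♯.
The 3rd is E and the 6th is A♯.
E up to A♯ is 6 semitones, a half step wider than a perfect fourth, so the interval is augmented.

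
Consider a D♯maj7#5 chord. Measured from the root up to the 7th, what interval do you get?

major seventh

The chord tones of D♯+maj7 (D♯ augmented major seventh) are D♯, F𝄪, A𝄪, C𝄪.
So we need the interval from D♯ up to C𝄪.
From D♯ to C𝄪 is 11 semitones, exactly the major seventh.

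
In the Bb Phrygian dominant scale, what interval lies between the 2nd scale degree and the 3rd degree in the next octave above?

Spelling the Bb Phrygian dominant scale: Bb Cb D Eb F Gb Ab.
So we need the interval from Cb up to D.
Cb up to D is 15 semitones, a half step wider than a major ninth, so the interval is augmented.

augmented ninth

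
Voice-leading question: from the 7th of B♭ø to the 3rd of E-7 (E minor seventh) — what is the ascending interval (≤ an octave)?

major seventh

The 7th of B♭ø is A♭; the 3rd of E-7 (E minor seventh) is G.
Counting 7 letters and 11 half steps from A♭ gives a major seventh.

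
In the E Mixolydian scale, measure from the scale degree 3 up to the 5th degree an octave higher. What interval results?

minor 10th

E mixolydian: E F# G# A B C# D.
Scale degree 3 = G#; 5th degree (up an octave) = B.
10 letter names make it a tenth; at 15 semitones (a half step narrower than major) the quality is minor.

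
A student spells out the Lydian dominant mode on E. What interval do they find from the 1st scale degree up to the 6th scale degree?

major sixth

The scale runs E F# G# A# B C# D.
The 1st scale degree is E and the 6th scale degree is C#.
E up to C# spans 6 letter names and 9 semitones — a major sixth.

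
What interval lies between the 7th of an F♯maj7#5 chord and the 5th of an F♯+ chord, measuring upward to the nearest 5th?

The 7th of F♯maj7#5 is E♯; the 5th of F♯+ is C𝄪.
E♯ up to C𝄪 spans 6 letter names and 9 semitones — a major sixth.

major 6th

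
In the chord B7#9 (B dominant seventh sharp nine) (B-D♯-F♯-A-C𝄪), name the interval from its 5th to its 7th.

minor 3rd

5th = F♯; 7th = A.
F♯ up to A is 3 semitones, a half step narrower than a major third, so the interval is minor.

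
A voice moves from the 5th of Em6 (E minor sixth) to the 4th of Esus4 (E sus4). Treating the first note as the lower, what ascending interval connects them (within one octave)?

The 5th of Em6 (E minor sixth) is B; the 4th of Esus4 (E sus4) is A.
From B to A: 10 semitones over a seventh = minor.

minor seventh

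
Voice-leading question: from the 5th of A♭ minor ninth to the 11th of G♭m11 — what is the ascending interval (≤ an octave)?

minor sixth

A♭ minor ninth has E♭ as its 5th, and G♭m11 has C♭ as its 11th.
From E♭ to C♭: 8 semitones over a sixth = minor.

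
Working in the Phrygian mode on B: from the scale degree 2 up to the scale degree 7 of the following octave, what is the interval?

The scale runs B C D E F# G A.
The scale degree 2 is C and the scale degree 7 (up an octave) is A.
From C to A is 21 semitones, exactly the major thirteenth.

major 13th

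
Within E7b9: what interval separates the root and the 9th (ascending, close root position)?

m9

Spelling the chord: E, G♯, B, D, F.
That puts E below F.
From E to F: 13 semitones over a ninth = minor.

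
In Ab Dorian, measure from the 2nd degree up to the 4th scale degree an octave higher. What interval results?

minor tenth

The scale runs Ab Bb Cb Db Eb F Gb.
2nd degree = Bb; degree 4 (up an octave) = Db.
From Bb to Db: 15 semitones over a tenth = minor.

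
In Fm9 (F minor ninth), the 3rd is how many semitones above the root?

3

The chord tones of F minor ninth are F-A♭-C-E♭-G.
F to A♭ is a minor third: 3 semitones.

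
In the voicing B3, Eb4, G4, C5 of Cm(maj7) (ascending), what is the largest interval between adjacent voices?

Adjacent intervals: B3→Eb4 = diminished fourth; Eb4→G4 = major third; G4→C5 = perfect fourth.
The largest is G4 to C5, a perfect fourth (5 semitones).

P4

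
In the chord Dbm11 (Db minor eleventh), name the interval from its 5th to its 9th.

Dbm11 (Db minor eleventh): Db-Fb-Ab-Cb-Eb-Gb.
The 5th is Ab and the 9th is Eb.
Ab up to Eb spans 5 letter names and 7 semitones — a perfect fifth.

perfect fifth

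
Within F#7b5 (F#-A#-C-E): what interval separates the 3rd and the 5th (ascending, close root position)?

d3

So we need the interval from A# up to C.
From A# to C: 2 semitones over a third = diminished.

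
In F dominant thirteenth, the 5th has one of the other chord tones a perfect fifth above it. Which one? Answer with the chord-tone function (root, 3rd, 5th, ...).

9th

Spelling the chord: F, A, C, E♭, G, D.
The 5th is C. A perfect fifth above C is G.
G is the chord's 9th.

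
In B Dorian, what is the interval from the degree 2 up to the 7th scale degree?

Spelling B Dorian: B C# D E F# G# A.
That puts C# below A.
C# up to A is 8 semitones, a half step narrower than a major sixth, so the interval is minor.

minor sixth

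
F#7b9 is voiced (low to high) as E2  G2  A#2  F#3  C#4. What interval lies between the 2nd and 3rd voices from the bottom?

augmented second

Those voices are G2 and A#2.
G up to A# is 3 semitones, a half step wider than a major second, so the interval is augmented.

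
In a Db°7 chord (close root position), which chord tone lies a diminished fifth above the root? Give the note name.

The chord tones of Dbdim7 are Db, Fb, Abb, Cbb.
The root is Db. A diminished fifth above Db is Abb.
Abb is the chord's 5th.

Abb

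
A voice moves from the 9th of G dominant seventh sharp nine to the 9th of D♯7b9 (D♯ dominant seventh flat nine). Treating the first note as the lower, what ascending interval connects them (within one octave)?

The 9th of G dominant seventh sharp nine is A♯; the 9th of D♯7b9 (D♯ dominant seventh flat nine) is E.
A♯ up to E is 6 semitones, a half step narrower than a perfect fifth, so the interval is diminished.

d5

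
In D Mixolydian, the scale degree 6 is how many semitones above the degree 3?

The scale is D E F# G A B C.
F# up to B is a perfect fourth — 5 semitones.

5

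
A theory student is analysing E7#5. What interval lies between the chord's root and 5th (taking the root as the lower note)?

E augmented seventh: E–G#–B#–D.
Root = E; 5th = B#.
From E to B#: 8 semitones over a fifth = augmented.

augmented fifth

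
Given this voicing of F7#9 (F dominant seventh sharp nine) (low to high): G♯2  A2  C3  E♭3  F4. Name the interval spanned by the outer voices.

The outer voices are G♯2 and F4.
From G♯ to F: 21 semitones over a fourteenth = diminished.

diminished fourteenth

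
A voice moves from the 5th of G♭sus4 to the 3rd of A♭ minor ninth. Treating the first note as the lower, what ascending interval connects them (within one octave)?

minor seventh

G♭sus4 has D♭ as its 5th, and A♭ minor ninth has C♭ as its 3rd.
From D♭ to C♭: 10 semitones over a seventh = minor.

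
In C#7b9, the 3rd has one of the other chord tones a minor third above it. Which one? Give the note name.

G#

The chord tones of C#7b9 (C# dominant seventh flat nine) are C#, E#, G#, B, D.
The 3rd is E#. A minor third above E# is G#.
G# is the chord's 5th.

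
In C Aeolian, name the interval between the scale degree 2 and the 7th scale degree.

The scale runs C D Eb F G Ab Bb.
The scale degree 2 is D and the scale degree 7 is Bb.
From D to Bb: 8 semitones over a sixth = minor.

minor sixth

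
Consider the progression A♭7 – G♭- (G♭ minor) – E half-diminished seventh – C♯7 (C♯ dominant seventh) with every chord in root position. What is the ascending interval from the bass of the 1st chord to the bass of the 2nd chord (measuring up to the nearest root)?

The roots are A♭ and G♭.
From A♭ to G♭: 10 semitones over a seventh = minor.

minor seventh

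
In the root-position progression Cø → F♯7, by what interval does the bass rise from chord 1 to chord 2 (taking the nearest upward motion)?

augmented fourth

The roots are C and F♯.
4 letter names make it a fourth; at 6 semitones (a half step wider than perfect) the quality is augmented.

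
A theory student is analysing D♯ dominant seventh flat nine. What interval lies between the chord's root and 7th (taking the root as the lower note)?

minor 7th

Spelling the chord: D♯ F𝄪 A♯ C♯ E.
The root is D♯ and the 7th is C♯.
D♯ up to C♯ is 10 semitones, a half step narrower than a major seventh, so the interval is minor.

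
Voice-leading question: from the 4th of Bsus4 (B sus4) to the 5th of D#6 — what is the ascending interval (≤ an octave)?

augmented fourth

The 4th of Bsus4 (B sus4) is E; the 5th of D#6 is A#.
From E to A#: 6 semitones over a fourth = augmented.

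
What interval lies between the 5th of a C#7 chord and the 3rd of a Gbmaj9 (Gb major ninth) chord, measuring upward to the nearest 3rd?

diminished 3rd

C#7 has G# as its 5th, and Gbmaj9 (Gb major ninth) has Bb as its 3rd.
From G# to Bb: 2 semitones over a third = diminished.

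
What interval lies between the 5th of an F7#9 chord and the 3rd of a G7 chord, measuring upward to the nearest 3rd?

F7#9 has C as its 5th, and G7 has B as its 3rd.
Counting 7 letters and 11 half steps from C gives a major seventh.

major 7th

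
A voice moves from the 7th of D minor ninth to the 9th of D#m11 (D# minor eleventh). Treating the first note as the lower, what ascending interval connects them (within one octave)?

augmented 3rd

D minor ninth has C as its 7th, and D#m11 (D# minor eleventh) has E# as its 9th.
C up to E# is 5 semitones, a half step wider than a major third, so the interval is augmented.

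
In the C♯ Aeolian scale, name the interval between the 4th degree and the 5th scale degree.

major second

The scale runs C♯ D♯ E F♯ G♯ A B.
That puts F♯ below G♯.
Counting 2 letters and 2 half steps from F♯ gives a major second.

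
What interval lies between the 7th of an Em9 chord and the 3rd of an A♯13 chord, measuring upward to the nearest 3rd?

Em9 has D as its 7th, and A♯13 has C𝄪 as its 3rd.
D up to C𝄪 is 12 semitones, a half step wider than a major seventh, so the interval is augmented.

augmented 7th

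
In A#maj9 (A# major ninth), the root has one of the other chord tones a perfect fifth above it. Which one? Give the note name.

E#

A#maj9 is spelled A#, C##, E#, G##, B#.
The root is A#. A perfect fifth above A# is E#.
E# is the chord's 5th.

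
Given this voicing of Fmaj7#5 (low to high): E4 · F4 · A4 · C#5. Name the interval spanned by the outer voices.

The outer voices are E4 and C#5.
E up to C# spans 6 letter names and 9 semitones — a major sixth.

M6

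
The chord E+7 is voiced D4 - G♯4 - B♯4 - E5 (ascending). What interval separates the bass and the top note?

major ninth

The outer voices are D4 and E5.
Counting 9 letters and 14 half steps from D gives a major ninth.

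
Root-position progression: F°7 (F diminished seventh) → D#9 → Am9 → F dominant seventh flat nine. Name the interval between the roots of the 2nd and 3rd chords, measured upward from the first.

The roots are D# and A.
D# up to A is 6 semitones, a half step narrower than a perfect fifth, so the interval is diminished.

diminished fifth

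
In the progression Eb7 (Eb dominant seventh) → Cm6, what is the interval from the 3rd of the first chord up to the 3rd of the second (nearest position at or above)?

minor 6th

Eb7 (Eb dominant seventh) has G as its 3rd, and Cm6 has Eb as its 3rd.
From G to Eb: 8 semitones over a sixth = minor.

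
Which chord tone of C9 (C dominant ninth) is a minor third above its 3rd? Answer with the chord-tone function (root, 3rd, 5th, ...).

C9 (C dominant ninth): C, E, G, Bb, D.
The 3rd is E. A minor third above E is G.
G is the chord's 5th.

5th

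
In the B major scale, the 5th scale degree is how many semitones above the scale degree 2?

5

The scale is B C# D# E F# G# A#.
C# up to F# is a perfect fourth — 5 semitones.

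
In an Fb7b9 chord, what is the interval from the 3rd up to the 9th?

The chord tones of Fb dominant seventh flat nine are Fb, Ab, Cb, Ebb, Gbb.
The 3rd is Ab and the 9th is Gbb.
From Ab to Gbb: 9 semitones over a seventh = diminished.

diminished seventh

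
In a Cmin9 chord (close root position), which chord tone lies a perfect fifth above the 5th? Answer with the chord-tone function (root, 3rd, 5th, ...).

Cmin9: C E♭ G B♭ D.
The 5th is G. A perfect fifth above G is D.
D is the chord's 9th.

9th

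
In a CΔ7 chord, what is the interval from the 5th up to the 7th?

Cmaj7 (C major seventh) is spelled C–E–G–B.
5th = G; 7th = B.
From G to B is 4 semitones, exactly the major third.

major third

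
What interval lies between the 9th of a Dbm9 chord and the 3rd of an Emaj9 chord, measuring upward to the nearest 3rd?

A3

The 9th of Dbm9 is Eb; the 3rd of Emaj9 is G#.
Eb up to G# is 5 semitones, a half step wider than a major third, so the interval is augmented.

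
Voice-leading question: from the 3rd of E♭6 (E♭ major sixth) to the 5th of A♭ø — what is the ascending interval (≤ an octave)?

E♭6 (E♭ major sixth) has G as its 3rd, and A♭ø has E𝄫 as its 5th.
6 letter names make it a sixth; at 7 semitones (a whole step narrower than major) the quality is diminished.

diminished 6th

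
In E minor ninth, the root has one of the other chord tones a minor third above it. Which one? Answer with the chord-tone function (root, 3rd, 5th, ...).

Spelling the chord: E G B D F#.
The root is E. A minor third above E is G.
G is the chord's 3rd.

3rd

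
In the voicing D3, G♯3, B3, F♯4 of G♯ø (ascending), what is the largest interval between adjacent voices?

P5

Adjacent intervals: D3→G♯3 = augmented fourth; G♯3→B3 = minor third; B3→F♯4 = perfect fifth.
The largest is B3 to F♯4, a perfect fifth (7 semitones).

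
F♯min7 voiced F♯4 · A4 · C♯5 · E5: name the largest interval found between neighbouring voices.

major 3rd

Adjacent intervals: F♯4→A4 = minor third; A4→C♯5 = major third; C♯5→E5 = minor third.
The largest is A4 to C♯5, a major third (4 semitones).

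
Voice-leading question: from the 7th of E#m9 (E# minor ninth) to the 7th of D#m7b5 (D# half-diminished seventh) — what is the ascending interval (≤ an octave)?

minor 7th

E#m9 (E# minor ninth) has D# as its 7th, and D#m7b5 (D# half-diminished seventh) has C# as its 7th.
7 letter names make it a seventh; at 10 semitones (a half step narrower than major) the quality is minor.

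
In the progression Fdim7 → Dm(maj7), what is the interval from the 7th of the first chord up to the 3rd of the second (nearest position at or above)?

augmented second

Fdim7 has Ebb as its 7th, and Dm(maj7) has F as its 3rd.
From Ebb to F: 3 semitones over a second = augmented.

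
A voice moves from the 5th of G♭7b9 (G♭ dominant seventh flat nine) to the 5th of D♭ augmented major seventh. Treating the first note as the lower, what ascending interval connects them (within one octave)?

augmented fifth

G♭7b9 (G♭ dominant seventh flat nine) has D♭ as its 5th, and D♭ augmented major seventh has A as its 5th.
D♭ up to A is 8 semitones, a half step wider than a perfect fifth, so the interval is augmented.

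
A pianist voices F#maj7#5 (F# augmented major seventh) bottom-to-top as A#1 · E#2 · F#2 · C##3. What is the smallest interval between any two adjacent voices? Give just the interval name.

Adjacent intervals: A#1→E#2 = perfect fifth; E#2→F#2 = minor second; F#2→C##3 = augmented fifth.
The smallest is E#2 to F#2, a minor second (1 semitone).

minor 2nd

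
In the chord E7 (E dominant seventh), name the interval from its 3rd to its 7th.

diminished fifth

The chord tones of E dominant seventh are E-G#-B-D.
That puts G# below D.
From G# to D: 6 semitones over a fifth = diminished.
This 3–7 tritone is the characteristic tension at the heart of the dominant sound.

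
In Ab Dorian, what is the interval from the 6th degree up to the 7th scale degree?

minor second

Spelling Ab Dorian: Ab Bb Cb Db Eb F Gb.
6th degree = F; 7th scale degree = Gb.
F up to Gb is 1 semitone, a half step narrower than a major second, so the interval is minor.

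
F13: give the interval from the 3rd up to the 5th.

F13 (F dominant thirteenth) is spelled F–A–C–Eb–G–D.
That puts A below C.
A up to C is 3 semitones, a half step narrower than a major third, so the interval is minor.

m3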